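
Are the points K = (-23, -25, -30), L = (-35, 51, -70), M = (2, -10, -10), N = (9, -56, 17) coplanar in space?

No

The four points are coplanar iff the 3×3 determinant with rows KL, KM, KN is zero.
Rows: (-12, 76, -40), (25, 15, 20), (32, -31, 47).
Expanding along the first row: (-12)(1325) − (76)(535) + (-40)(-1255) = -6360.
Nonzero ⇒ not coplanar.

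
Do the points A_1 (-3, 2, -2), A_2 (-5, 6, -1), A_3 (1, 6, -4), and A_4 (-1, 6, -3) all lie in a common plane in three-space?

A normal to the plane through A_1, A_2, A_3 is n = A_1A_2 × A_1A_3 = (-12, 0, -24).
The plane has equation n·P = 84. For A_4: n·A_4 = 84.
Equal, so A_4 lies in the plane and all four are coplanar.

Yes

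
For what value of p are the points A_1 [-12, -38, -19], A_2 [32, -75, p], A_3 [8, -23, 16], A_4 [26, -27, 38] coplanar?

20

The points are coplanar iff A_1A_2 · (A_1A_3 × A_1A_4) = 0.
Expanding, this is linear in p: (-350)p + (7000) = 0.
So p = 20.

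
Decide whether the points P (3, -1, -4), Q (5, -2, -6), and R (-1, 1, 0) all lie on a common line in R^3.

Yes

PQ = (2, -1, -2), PR = (-4, 2, 4).
Each component of PR is -2 times the corresponding component of PQ, so PR = -2·PQ and the points are collinear.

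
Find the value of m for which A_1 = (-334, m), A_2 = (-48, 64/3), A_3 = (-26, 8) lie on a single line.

584/3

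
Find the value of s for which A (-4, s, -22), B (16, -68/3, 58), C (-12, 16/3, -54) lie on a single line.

-8/3

Collinearity requires AB × AC = 0; each component is linear in s.
The x-component gives (112)s + (896/3) = 0, so s = -8/3.
The remaining components then also vanish.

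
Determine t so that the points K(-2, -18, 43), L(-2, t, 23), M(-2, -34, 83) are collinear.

-10

Direction KM = (0, -16, 40). From the z-coordinate of L, the parameter along the line is τ = (23 − 43)/40 = -1/2.
Then t = (-18) + (-1/2)·(-16) = -10.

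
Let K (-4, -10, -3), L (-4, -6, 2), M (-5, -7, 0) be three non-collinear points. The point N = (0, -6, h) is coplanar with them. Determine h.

5

The plane through K, L, M has equation −3x − 5y + 4z = 50.
Substituting N: (4)h + (30) = 50, so h = 5.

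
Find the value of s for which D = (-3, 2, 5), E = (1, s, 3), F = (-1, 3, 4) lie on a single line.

4

Direction DF = (2, 1, -1). From the x-coordinate of E, the parameter along the line is τ = (1 − (-3))/2 = 2.
Then s = 2 + 2·(1) = 4.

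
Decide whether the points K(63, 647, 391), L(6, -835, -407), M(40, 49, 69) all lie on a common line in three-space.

KL = (-57, -1482, -798), KM = (-23, -598, -322).
Each component of KM is 23/57 times the corresponding component of KL, so KM = 23/57·KL and the points are collinear.

Yes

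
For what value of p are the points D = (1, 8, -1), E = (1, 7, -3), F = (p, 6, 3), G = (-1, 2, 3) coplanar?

0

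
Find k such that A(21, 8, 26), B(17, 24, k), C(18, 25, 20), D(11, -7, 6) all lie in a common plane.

Normal to plane ACD: n = (-430, 0, 215); plane equation n·P = -3440.
Requiring n·B = -3440: (215)k + (-7310) = -3440.
So k = 18.

18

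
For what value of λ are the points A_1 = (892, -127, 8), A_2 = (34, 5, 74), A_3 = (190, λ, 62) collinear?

-19

Direction A_1A_2 = (-858, 132, 66). From the x-coordinate of A_3, the parameter along the line is τ = (190 − 892)/(-858) = 9/11.
Then λ = (-127) + 9/11·(132) = -19.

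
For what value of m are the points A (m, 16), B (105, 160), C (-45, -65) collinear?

Collinearity: (A − B) must be parallel to (C − B) = (-150, -225).
Cross-multiplying the components: (m − 105)·(-225) = (-144)·(-150).
Solving gives m = 9.

9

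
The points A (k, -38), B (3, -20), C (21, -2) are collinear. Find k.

The three points are collinear iff det[AB; AC] = 0.
This determinant is linear in k: (-18)k + (-270) = 0, so k = -15.

-15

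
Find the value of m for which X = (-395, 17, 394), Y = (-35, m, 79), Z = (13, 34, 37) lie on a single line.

Collinearity requires XY × XZ = 0; each component is linear in m.
The x-component gives (-357)m + (11424) = 0, so m = 32.
The remaining components then also vanish.

32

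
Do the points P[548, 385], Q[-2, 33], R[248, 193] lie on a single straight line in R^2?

PQ = (-550, -352), PR = (-300, -192).
Twice the signed area of △PQR is (-550)(-192) − (-352)(-300) = 0.
The triangle is degenerate (zero area), so the points are collinear.

Yes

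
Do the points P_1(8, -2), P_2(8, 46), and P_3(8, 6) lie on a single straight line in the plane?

P_1P_2 = (0, 48), P_1P_3 = (0, 8).
Twice the signed area of △P_1P_2P_3 is (0)(8) − (48)(0) = 0.
The triangle is degenerate (zero area), so the points are collinear.

Yes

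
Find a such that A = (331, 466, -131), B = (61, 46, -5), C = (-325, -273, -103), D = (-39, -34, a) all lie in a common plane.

-33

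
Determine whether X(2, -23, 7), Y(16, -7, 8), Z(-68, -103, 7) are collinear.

XY = (14, 16, 1), XZ = (-70, -80, 0).
Comparing components 2 and 3: (16)(0) − (1)(-80) = 80 ≠ 0, so XY and XZ are not parallel and the points are not collinear.

No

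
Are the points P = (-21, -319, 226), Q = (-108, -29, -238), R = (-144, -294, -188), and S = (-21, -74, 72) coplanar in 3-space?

Yes

With P as base: PQ = (-87, 290, -464), PR = (-123, 25, -414), PS = (0, 245, -154).
PR × PS = (97580, -18942, -30135).
PQ · (PR × PS) = 0.
The scalar triple product vanishes, so the four points are coplanar.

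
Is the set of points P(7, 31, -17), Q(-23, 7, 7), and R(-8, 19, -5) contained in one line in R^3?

PQ = (-30, -24, 24), PR = (-15, -12, 12).
Each component of PR is 1/2 times the corresponding component of PQ, so PR = 1/2·PQ and the points are collinear.

Yes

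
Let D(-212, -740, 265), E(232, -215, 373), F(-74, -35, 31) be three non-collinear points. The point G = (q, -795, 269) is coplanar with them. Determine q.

-240

A normal to the plane is n = DE × DF = (-198990, 118800, 240570).
G lies in the plane iff n · DG = 0.
This gives (-198990)q + (-47757600) = 0, so q = -240.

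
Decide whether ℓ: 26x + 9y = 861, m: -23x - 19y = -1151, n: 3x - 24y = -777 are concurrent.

The three lines meet at one point iff the augmented coefficient matrix [aᵢ bᵢ cᵢ] has rank < 3, i.e. its determinant vanishes.
Here the determinant is -1953.
Nonzero, so no common point exists.

No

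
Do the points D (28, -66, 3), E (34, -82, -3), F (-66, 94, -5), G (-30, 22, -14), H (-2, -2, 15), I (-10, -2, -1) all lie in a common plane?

The plane through D, E, F has normal n = DE × DF = (1088, 612, -544) and equation n·P = -11560.
Checking the remaining points: n·G = -11560, n·H = -11560, n·I = -11560.
All equal -11560, so all 6 points lie in one plane.

Yes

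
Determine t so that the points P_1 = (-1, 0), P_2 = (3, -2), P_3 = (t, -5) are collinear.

Collinearity: (P_3 − P_1) must be parallel to (P_2 − P_1) = (4, -2).
Cross-multiplying the components: (t − (-1))·(-2) = (-5)·(4).
Solving gives t = 9.

9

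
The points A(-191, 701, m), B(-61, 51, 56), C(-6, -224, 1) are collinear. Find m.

Direction BC = (55, -275, -55). From the x-coordinate of A, the parameter along the line is τ = (-191 − (-61))/55 = -26/11.
Then m = 56 + (-26/11)·(-55) = 186.

186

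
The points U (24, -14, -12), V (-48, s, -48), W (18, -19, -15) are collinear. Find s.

-74

Direction UW = (-6, -5, -3). From the x-coordinate of V, the parameter along the line is τ = (-48 − 24)/(-6) = 12.
Then s = (-14) + 12·(-5) = -74.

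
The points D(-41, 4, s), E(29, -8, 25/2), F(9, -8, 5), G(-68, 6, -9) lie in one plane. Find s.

-1

The points are coplanar iff DE · (DF × DG) = 0.
Expanding, this is linear in s: (280)s + (280) = 0.
So s = -1.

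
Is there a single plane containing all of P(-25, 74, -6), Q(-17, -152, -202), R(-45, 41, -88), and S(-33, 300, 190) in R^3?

The four points are coplanar iff the 3×3 determinant with rows PQ, PR, PS is zero.
Rows: (8, -226, -196), (-20, -33, -82), (-8, 226, 196).
Expanding along the first row: (8)(12064) − (-226)(-4576) + (-196)(-4784) = 0.
Zero determinant ⇒ coplanar.

Yes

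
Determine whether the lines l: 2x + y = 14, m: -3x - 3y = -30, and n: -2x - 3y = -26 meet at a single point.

Intersecting l and m: solving the 2×2 system gives (x, y) = (4, 6).
Substitute into n: (-2)(4) + (-3)(6) = -26.
This equals -26, so (4, 6) lies on all three lines and they are concurrent.

Yes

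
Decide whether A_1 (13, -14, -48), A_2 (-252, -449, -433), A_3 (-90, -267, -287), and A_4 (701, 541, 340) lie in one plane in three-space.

Yes

With A_1 as base: A_1A_2 = (-265, -435, -385), A_1A_3 = (-103, -253, -239), A_1A_4 = (688, 555, 388).
A_1A_3 × A_1A_4 = (34481, -124468, 116899).
A_1A_2 · (A_1A_3 × A_1A_4) = 0.
The scalar triple product vanishes, so the four points are coplanar.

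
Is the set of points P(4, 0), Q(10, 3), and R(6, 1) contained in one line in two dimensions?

Yes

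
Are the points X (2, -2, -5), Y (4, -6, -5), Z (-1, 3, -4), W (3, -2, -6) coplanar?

No

A normal to the plane through X, Y, Z is n = XY × XZ = (-4, -2, -2).
The plane has equation n·P = 6. For W: n·W = 4.
4 ≠ 6, so W is off the plane.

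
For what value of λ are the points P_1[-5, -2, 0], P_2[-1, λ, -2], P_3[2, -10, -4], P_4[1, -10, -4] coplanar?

-6

Normal to plane P_1P_3P_4: n = (0, 4, -8); plane equation n·P = -8.
Requiring n·P_2 = -8: (4)λ + (16) = -8.
So λ = -6.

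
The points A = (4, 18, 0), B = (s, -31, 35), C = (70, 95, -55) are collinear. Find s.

Direction AC = (66, 77, -55). From the y-coordinate of B, the parameter along the line is τ = (-31 − 18)/77 = -7/11.
Then s = 4 + (-7/11)·(66) = -38.

-38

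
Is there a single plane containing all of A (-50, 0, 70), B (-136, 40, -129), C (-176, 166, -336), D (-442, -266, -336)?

No

With A as base: AB = (-86, 40, -199), AC = (-126, 166, -406), AD = (-392, -266, -406).
AC × AD = (-175392, 107996, 98588).
AB · (AC × AD) = -215460.
Since -215460 ≠ 0, the four points are not coplanar.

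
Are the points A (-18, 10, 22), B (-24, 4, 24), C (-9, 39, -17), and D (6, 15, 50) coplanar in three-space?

No

The four points are coplanar iff the 3×3 determinant with rows AB, AC, AD is zero.
Rows: (-6, -6, 2), (9, 29, -39), (24, 5, 28).
Expanding along the first row: (-6)(1007) − (-6)(1188) + (2)(-651) = -216.
Nonzero ⇒ not coplanar.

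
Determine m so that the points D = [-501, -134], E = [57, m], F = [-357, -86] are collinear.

52

The three points are collinear iff det[DE; DF] = 0.
This determinant is linear in m: (-144)m + (7488) = 0, so m = 52.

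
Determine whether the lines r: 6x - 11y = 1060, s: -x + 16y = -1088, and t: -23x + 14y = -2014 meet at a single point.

No

Lines aᵢx + bᵢy = cᵢ with pairwise distinct directions are concurrent exactly when det[aᵢ bᵢ cᵢ] = 0.
Here the determinant is 20178.
Nonzero, so no common point exists.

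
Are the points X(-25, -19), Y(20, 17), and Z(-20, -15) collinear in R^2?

Yes

XY = (45, 36), XZ = (5, 4).
Twice the signed area of △XYZ is (45)(4) − (36)(5) = 0.
The triangle is degenerate (zero area), so the points are collinear.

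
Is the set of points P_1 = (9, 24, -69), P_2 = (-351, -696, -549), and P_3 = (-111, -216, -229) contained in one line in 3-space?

Yes

P_1P_2 = (-360, -720, -480), P_1P_3 = (-120, -240, -160).
Each component of P_1P_3 is 1/3 times the corresponding component of P_1P_2, so P_1P_3 = 1/3·P_1P_2 and the points are collinear.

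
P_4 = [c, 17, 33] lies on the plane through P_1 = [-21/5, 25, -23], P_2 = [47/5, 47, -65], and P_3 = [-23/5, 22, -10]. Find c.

-1

The plane through P_1, P_2, P_3 has equation 160x − 160y − 32z = -3936.
Substituting P_4: (160)c + (-3776) = -3936, so c = -1.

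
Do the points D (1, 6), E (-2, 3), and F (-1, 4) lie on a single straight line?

DE = (-3, -3), DF = (-2, -2).
Twice the signed area of △DEF is (-3)(-2) − (-3)(-2) = 0.
The triangle is degenerate (zero area), so the points are collinear.

Yes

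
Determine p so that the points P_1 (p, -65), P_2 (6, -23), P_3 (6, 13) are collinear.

6

Collinearity: (P_1 − P_2) must be parallel to (P_3 − P_2) = (0, 36).
Cross-multiplying the components: (p − 6)·(36) = (-42)·(0).
Solving gives p = 6.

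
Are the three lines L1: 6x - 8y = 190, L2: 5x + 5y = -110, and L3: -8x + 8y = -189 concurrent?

No

Intersecting L1 and L2: solving the 2×2 system gives (x, y) = (1, -23).
Substitute into L3: (-8)(1) + (8)(-23) = -192.
But L3 requires -189 ≠ -192, so the three lines have no common point.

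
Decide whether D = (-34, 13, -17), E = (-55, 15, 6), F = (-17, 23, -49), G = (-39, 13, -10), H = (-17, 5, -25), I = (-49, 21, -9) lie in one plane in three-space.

No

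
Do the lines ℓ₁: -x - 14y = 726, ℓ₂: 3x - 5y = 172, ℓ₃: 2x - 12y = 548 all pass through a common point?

Intersecting ℓ₁ and ℓ₂: solving the 2×2 system gives (x, y) = (-26, -50).
Substitute into ℓ₃: (2)(-26) + (-12)(-50) = 548.
This equals 548, so (-26, -50) lies on all three lines and they are concurrent.

Yes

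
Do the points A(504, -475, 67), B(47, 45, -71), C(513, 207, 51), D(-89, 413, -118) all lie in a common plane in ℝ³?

With A as base: AB = (-457, 520, -138), AC = (9, 682, -16), AD = (-593, 888, -185).
AC × AD = (-111962, 11153, 412418).
AB · (AC × AD) = 52510.
Since 52510 ≠ 0, the four points are not coplanar.

No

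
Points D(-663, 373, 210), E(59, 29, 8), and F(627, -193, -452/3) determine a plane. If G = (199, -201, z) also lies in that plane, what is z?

-32

The plane through D, E, F has equation (29212/3)x − (536/3)y + 35108z = 2550556/3.
Substituting G: (35108)z + (5920924/3) = 2550556/3, so z = -32.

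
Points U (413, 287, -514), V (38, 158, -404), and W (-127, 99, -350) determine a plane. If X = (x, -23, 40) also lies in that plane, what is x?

A normal to the plane is n = UV × UW = (-476, 2100, 840).
X lies in the plane iff n · UX = 0.
This gives (-476)x + (10948) = 0, so x = 23.

23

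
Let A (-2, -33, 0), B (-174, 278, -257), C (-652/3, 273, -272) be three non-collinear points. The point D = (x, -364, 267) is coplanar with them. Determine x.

Coplanarity requires AB · (AC × AD) = 0.
AB = (-172, 311, -257), AC = (-646/3, 306, -272); the triple product is linear in x with coefficient -5950 and constant term 2951200/3.
Setting it to zero: x = 496/3.

496/3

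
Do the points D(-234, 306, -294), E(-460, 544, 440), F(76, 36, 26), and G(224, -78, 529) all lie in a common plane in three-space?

With D as base: DE = (-226, 238, 734), DF = (310, -270, 320), DG = (458, -384, 823).
DF × DG = (-99330, -108570, 4620).
DE · (DF × DG) = 0.
The scalar triple product vanishes, so the four points are coplanar.

Yes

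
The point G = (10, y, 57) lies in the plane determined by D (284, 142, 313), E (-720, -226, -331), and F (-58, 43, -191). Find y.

A normal to the plane is n = DE × DF = (121716, -285768, -26460).
G lies in the plane iff n · DG = 0.
This gives (-285768)y + (14002632) = 0, so y = 49.

49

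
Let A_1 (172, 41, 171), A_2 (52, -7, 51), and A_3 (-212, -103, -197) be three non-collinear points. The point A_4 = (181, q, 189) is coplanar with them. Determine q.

Coplanarity requires A_1A_2 · (A_1A_3 × A_1A_4) = 0.
A_1A_2 = (-120, -48, -120), A_1A_3 = (-384, -144, -368); the triple product is linear in q with coefficient 1920 and constant term -96000.
Setting it to zero: q = 50.

50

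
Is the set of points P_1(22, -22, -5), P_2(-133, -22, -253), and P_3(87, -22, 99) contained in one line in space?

P_1P_2 = (-155, 0, -248), P_1P_3 = (65, 0, 104).
Each component of P_1P_3 is -13/31 times the corresponding component of P_1P_2, so P_1P_3 = -13/31·P_1P_2 and the points are collinear.

Yes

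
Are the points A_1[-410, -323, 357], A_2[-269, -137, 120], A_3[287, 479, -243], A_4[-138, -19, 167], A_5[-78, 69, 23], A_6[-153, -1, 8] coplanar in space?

No

The plane through A_1, A_2, A_3 has normal n = A_1A_2 × A_1A_3 = (78474, -80589, -16560) and equation n·P = -12056013.
Checking the remaining points: n·A_4 = -12063741, n·A_5 = -12062493, n·A_6 = -12058413.
Since n·A_4 = -12063741 ≠ -12056013, A_4 is off the plane and the points are not all coplanar.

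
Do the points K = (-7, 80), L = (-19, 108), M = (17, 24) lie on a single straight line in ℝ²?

KL = (-12, 28), KM = (24, -56).
det[KL; KM] = (-12)(-56) − (28)(24) = 0.
The determinant is zero, so the points are collinear.

Yes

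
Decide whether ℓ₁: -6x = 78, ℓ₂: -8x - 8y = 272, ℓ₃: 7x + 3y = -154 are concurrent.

Yes

The three lines meet at one point iff the augmented coefficient matrix [aᵢ bᵢ cᵢ] has rank < 3, i.e. its determinant vanishes.
Here the determinant is 0.
It vanishes, so the lines are concurrent at (-13, -21).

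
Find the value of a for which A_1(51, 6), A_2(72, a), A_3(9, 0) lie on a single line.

9

The three points are collinear iff det[A_1A_2; A_1A_3] = 0.
This determinant is linear in a: (42)a + (-378) = 0, so a = 9.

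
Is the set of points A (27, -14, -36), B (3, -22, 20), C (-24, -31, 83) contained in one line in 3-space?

Yes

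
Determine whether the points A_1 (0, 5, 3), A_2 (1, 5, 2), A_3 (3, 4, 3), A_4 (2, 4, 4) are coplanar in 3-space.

The four points are coplanar iff the 3×3 determinant with rows A_1A_2, A_1A_3, A_1A_4 is zero.
Rows: (1, 0, -1), (3, -1, 0), (2, -1, 1).
Expanding along the first row: (1)(-1) − (0)(3) + (-1)(-1) = 0.
Zero determinant ⇒ coplanar.

Yes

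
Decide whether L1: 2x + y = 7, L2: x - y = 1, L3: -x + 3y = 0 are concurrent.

Intersecting L1 and L2: solving the 2×2 system gives (x, y) = (8/3, 5/3).
Substitute into L3: (-1)(8/3) + (3)(5/3) = 7/3.
But L3 requires 0 ≠ 7/3, so the three lines have no common point.

No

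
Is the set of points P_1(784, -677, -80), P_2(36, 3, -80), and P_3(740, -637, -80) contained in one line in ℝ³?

Yes

P_1P_2 = (-748, 680, 0), P_1P_3 = (-44, 40, 0).
P_1P_2 × P_1P_3 = (0, 0, 0).
The cross product vanishes, so the three points are collinear.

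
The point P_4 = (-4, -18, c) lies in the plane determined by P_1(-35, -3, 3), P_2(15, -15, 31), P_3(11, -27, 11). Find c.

10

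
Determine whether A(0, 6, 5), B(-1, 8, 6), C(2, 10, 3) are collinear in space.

No

AB = (-1, 2, 1), AC = (2, 4, -2).
Comparing components 2 and 3: (2)(-2) − (1)(4) = -8 ≠ 0, so AB and AC are not parallel and the points are not collinear.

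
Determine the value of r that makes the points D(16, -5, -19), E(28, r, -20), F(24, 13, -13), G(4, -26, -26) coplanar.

Normal to plane DFG: n = (0, -16, 48); plane equation n·P = -832.
Requiring n·E = -832: (-16)r + (-960) = -832.
So r = -8.

-8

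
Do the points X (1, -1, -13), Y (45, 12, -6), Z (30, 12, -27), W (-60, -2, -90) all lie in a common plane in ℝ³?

No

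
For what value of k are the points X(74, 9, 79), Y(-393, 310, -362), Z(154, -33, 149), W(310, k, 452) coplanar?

-402

Coplanarity ⇔ det[XY; XZ; XW] = 0.
Expanding, this is linear in k: (-2590)k + (-1041180) = 0.
So k = -402.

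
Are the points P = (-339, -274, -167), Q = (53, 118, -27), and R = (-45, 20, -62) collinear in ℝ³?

Yes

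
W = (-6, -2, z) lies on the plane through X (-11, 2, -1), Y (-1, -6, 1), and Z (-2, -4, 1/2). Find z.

Coplanarity requires XY · (XZ × XW) = 0.
XY = (10, -8, 2), XZ = (9, -6, 3/2); the triple product is linear in z with coefficient 12 and constant term 0.
Setting it to zero: z = 0.

0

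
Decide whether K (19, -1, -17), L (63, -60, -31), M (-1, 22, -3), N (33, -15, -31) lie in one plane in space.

Yes

The four points are coplanar iff the 3×3 determinant with rows KL, KM, KN is zero.
Rows: (44, -59, -14), (-20, 23, 14), (14, -14, -14).
Expanding along the first row: (44)(-126) − (-59)(84) + (-14)(-42) = 0.
Zero determinant ⇒ coplanar.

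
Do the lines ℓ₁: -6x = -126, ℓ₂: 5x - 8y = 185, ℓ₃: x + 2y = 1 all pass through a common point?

Yes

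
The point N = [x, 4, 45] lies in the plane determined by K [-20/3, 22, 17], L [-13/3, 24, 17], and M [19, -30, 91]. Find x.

5

Coplanarity requires KL · (KM × KN) = 0.
KL = (7/3, 2, 0), KM = (77/3, -52, 74); the triple product is linear in x with coefficient 148 and constant term -740.
Setting it to zero: x = 5.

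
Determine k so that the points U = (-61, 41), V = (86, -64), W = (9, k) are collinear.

-9

Collinearity: (W − U) must be parallel to (V − U) = (147, -105).
Cross-multiplying the components: (k − 41)·(147) = (70)·(-105).
Solving gives k = -9.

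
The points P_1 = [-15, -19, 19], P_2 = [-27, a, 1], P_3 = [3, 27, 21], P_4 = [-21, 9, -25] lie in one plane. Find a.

Normal to plane P_1P_3P_4: n = (-2080, 780, 780); plane equation n·P = 31200.
Requiring n·P_2 = 31200: (780)a + (56940) = 31200.
So a = -33.

-33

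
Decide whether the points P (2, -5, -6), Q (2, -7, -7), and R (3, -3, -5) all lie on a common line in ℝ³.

No

PQ = (0, -2, -1), PR = (1, 2, 1).
PQ × PR = (0, -1, 2).
The cross product is nonzero, so the points do not lie on one line.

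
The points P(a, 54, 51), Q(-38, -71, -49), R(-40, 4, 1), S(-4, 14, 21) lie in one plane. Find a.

4

The points are coplanar iff PQ · (PR × PS) = 0.
Expanding, this is linear in a: (-1000)a + (4000) = 0.
So a = 4.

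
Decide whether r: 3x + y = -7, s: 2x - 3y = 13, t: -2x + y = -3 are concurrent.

No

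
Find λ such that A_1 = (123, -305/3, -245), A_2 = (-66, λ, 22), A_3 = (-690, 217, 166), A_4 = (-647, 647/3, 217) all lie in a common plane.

9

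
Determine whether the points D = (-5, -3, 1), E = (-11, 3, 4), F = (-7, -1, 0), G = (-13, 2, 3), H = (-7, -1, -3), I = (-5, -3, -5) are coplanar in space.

No

The plane through D, E, F has normal n = DE × DF = (-12, -12, 0) and equation n·P = 96.
Checking the remaining points: n·G = 132, n·H = 96, n·I = 96.
Since n·G = 132 ≠ 96, G is off the plane and the points are not all coplanar.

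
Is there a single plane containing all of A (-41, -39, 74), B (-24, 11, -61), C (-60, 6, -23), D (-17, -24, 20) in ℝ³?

Yes

With A as base: AB = (17, 50, -135), AC = (-19, 45, -97), AD = (24, 15, -54).
AC × AD = (-975, -3354, -1365).
AB · (AC × AD) = 0.
The scalar triple product vanishes, so the four points are coplanar.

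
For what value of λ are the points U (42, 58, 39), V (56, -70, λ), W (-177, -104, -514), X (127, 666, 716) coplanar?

-43

Normal to plane UWX: n = (226550, 101258, -119382); plane equation n·P = 10732166.
Requiring n·V = 10732166: (-119382)λ + (5598740) = 10732166.
So λ = -43.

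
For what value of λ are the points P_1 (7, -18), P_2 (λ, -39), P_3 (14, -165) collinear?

The three points are collinear iff det[P_1P_2; P_1P_3] = 0.
This determinant is linear in λ: (-147)λ + (1176) = 0, so λ = 8.

8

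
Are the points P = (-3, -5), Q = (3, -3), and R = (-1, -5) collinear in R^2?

No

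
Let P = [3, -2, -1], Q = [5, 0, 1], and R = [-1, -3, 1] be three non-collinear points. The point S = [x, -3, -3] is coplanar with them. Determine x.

3

A normal to the plane is n = PQ × PR = (6, -12, 6).
S lies in the plane iff n · PS = 0.
This gives (6)x + (-18) = 0, so x = 3.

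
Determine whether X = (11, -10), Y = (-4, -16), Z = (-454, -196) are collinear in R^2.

XY = (-15, -6), XZ = (-465, -186).
det[XY; XZ] = (-15)(-186) − (-6)(-465) = 0.
The determinant is zero, so the points are collinear.

Yes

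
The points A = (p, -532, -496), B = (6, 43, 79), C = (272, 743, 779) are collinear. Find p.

Collinearity requires AB × AC = 0; each component is linear in p.
The y-component gives (700)p + (148750) = 0, so p = -425/2.
The remaining components then also vanish.

-425/2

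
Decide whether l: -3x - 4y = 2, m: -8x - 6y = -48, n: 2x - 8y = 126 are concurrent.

Lines aᵢx + bᵢy = cᵢ with pairwise distinct directions are concurrent exactly when det[aᵢ bᵢ cᵢ] = 0.
Here the determinant is -76.
Nonzero, so no common point exists.

No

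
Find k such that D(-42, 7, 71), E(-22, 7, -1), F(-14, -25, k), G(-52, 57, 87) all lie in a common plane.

Coplanarity ⇔ det[DE; DF; DG] = 0.
Expanding, this is linear in k: (-1000)k + (-17000) = 0.
So k = -17.

-17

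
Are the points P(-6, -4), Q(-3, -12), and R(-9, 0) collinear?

No

PQ = (3, -8), PR = (-3, 4).
Twice the signed area of △PQR is (3)(4) − (-8)(-3) = -12.
The area is nonzero, so the three points are not collinear.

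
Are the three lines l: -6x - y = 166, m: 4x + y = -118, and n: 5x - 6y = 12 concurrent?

Intersecting l and m: solving the 2×2 system gives (x, y) = (-24, -22).
Substitute into n: (5)(-24) + (-6)(-22) = 12.
This equals 12, so (-24, -22) lies on all three lines and they are concurrent.

Yes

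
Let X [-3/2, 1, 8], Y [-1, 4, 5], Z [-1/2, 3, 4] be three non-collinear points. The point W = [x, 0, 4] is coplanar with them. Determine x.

0

The plane through X, Y, Z has equation −6x − 1y − 2z = -8.
Substituting W: (-6)x + (-8) = -8, so x = 0.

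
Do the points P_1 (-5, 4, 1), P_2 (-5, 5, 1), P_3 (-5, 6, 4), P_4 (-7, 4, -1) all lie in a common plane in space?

No

A normal to the plane through P_1, P_2, P_3 is n = P_1P_2 × P_1P_3 = (3, 0, 0).
The plane has equation n·P = -15. For P_4: n·P_4 = -21.
-21 ≠ -15, so P_4 is off the plane.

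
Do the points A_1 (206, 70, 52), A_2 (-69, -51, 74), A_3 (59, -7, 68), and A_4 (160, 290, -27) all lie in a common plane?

With A_1 as base: A_1A_2 = (-275, -121, 22), A_1A_3 = (-147, -77, 16), A_1A_4 = (-46, 220, -79).
A_1A_3 × A_1A_4 = (2563, -12349, -35882).
A_1A_2 · (A_1A_3 × A_1A_4) = 0.
The scalar triple product vanishes, so the four points are coplanar.

Yes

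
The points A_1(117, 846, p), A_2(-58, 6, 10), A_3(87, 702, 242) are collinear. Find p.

Collinearity requires A_1A_2 × A_1A_3 = 0; each component is linear in p.
The x-component gives (696)p + (-201840) = 0, so p = 290.
The remaining components then also vanish.

290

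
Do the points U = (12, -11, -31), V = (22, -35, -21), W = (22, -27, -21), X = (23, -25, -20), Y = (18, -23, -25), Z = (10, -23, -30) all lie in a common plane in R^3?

The plane through U, V, W has normal n = UV × UW = (-80, 0, 80) and equation n·P = -3440.
Checking the remaining points: n·X = -3440, n·Y = -3440, n·Z = -3200.
Since n·Z = -3200 ≠ -3440, Z is off the plane and the points are not all coplanar.

No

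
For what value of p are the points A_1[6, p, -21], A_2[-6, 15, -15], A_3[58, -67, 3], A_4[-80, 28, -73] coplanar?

-21

Coplanarity ⇔ det[A_1A_2; A_1A_3; A_1A_4] = 0.
Expanding, this is linear in p: (-2380)p + (-49980) = 0.
So p = -21.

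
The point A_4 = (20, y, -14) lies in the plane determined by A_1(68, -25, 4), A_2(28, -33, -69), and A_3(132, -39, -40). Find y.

-23

A normal to the plane is n = A_1A_2 × A_1A_3 = (-670, -6432, 1072).
A_4 lies in the plane iff n · A_1A_4 = 0.
This gives (-6432)y + (-147936) = 0, so y = -23.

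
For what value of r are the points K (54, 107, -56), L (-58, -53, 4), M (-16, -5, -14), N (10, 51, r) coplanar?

The points are coplanar iff KL · (KM × KN) = 0.
Expanding, this is linear in r: (1344)r + (47040) = 0.
So r = -35.

-35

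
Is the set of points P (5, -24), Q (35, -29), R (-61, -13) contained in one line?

PQ = (30, -5), PR = (-66, 11).
det[PQ; PR] = (30)(11) − (-5)(-66) = 0.
The determinant is zero, so the points are collinear.

Yes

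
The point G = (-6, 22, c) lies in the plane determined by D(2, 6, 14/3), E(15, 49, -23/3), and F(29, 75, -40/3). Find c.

A normal to the plane is n = DE × DF = (77, -99, -264).
G lies in the plane iff n · DG = 0.
This gives (-264)c + (-968) = 0, so c = -11/3.

-11/3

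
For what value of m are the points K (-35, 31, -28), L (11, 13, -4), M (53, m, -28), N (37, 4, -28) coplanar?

-2

Normal to plane KLN: n = (648, 1728, 54); plane equation n·P = 29376.
Requiring n·M = 29376: (1728)m + (32832) = 29376.
So m = -2.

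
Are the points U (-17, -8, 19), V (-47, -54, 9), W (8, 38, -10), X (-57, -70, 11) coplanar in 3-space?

No

With U as base: UV = (-30, -46, -10), UW = (25, 46, -29), UX = (-40, -62, -8).
UW × UX = (-2166, 1360, 290).
UV · (UW × UX) = -480.
Since -480 ≠ 0, the four points are not coplanar.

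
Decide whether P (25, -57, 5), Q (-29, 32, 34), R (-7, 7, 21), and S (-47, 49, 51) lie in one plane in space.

No

With P as base: PQ = (-54, 89, 29), PR = (-32, 64, 16), PS = (-72, 106, 46).
PR × PS = (1248, 320, 1216).
PQ · (PR × PS) = -3648.
Since -3648 ≠ 0, the four points are not coplanar.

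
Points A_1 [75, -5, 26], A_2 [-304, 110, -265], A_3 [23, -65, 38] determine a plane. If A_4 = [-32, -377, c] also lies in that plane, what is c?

The plane through A_1, A_2, A_3 has equation −16080x + 19680y + 28720z = -557680.
Substituting A_4: (28720)c + (-6904800) = -557680, so c = 221.

221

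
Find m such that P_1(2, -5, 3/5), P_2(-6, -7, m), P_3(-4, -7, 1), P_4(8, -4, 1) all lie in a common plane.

3/5

Normal to plane P_1P_3P_4: n = (-6/5, 24/5, 6); plane equation n·P = -114/5.
Requiring n·P_2 = -114/5: (6)m + (-132/5) = -114/5.
So m = 3/5.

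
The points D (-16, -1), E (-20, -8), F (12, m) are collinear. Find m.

The three points are collinear iff det[DE; DF] = 0.
This determinant is linear in m: (-4)m + (192) = 0, so m = 48.

48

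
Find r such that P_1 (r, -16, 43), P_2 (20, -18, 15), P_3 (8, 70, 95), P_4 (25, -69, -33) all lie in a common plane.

51

The points are coplanar iff P_1P_2 · (P_1P_3 × P_1P_4) = 0.
Expanding, this is linear in r: (144)r + (-7344) = 0.
So r = 51.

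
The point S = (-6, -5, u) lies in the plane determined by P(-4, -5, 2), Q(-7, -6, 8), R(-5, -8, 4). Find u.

A normal to the plane is n = PQ × PR = (16, 0, 8).
S lies in the plane iff n · PS = 0.
This gives (8)u + (-48) = 0, so u = 6.

6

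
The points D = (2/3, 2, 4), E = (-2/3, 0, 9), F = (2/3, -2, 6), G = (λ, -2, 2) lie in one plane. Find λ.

2

Coplanarity ⇔ det[DE; DF; DG] = 0.
Expanding, this is linear in λ: (16)λ + (-32) = 0.
So λ = 2.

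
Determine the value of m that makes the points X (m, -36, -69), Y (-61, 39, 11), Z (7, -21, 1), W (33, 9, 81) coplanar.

Coplanarity ⇔ det[XY; XZ; XW] = 0.
Expanding, this is linear in m: (4500)m + (135000) = 0.
So m = -30.

-30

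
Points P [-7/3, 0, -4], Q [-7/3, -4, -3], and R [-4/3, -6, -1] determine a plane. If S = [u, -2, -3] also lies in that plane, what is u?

-2

A normal to the plane is n = PQ × PR = (-6, 1, 4).
S lies in the plane iff n · PS = 0.
This gives (-6)u + (-12) = 0, so u = -2.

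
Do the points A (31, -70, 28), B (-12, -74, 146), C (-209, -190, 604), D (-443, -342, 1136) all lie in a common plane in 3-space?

A normal to the plane through A, B, C is n = AB × AC = (11856, -3552, 4200).
The plane has equation n·P = 733776. For D: n·D = 733776.
Equal, so D lies in the plane and all four are coplanar.

Yes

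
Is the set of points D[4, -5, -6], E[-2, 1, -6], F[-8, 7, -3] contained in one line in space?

DE = (-6, 6, 0), DF = (-12, 12, 3).
Comparing components 2 and 3: (6)(3) − (0)(12) = 18 ≠ 0, so DE and DF are not parallel and the points are not collinear.

No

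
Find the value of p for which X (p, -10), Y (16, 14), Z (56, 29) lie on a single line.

-48

Collinearity: (X − Y) must be parallel to (Z − Y) = (40, 15).
Cross-multiplying the components: (p − 16)·(15) = (-24)·(40).
Solving gives p = -48.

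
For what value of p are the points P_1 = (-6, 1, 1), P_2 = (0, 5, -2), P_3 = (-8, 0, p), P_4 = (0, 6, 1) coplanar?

3

Normal to plane P_1P_2P_4: n = (15, -18, 6); plane equation n·P = -102.
Requiring n·P_3 = -102: (6)p + (-120) = -102.
So p = 3.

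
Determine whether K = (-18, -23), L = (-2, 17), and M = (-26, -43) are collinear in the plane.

Yes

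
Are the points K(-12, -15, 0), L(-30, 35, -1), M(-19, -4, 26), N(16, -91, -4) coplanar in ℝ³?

Yes

A normal to the plane through K, L, M is n = KL × KM = (1311, 475, 152).
The plane has equation n·P = -22857. For N: n·N = -22857.
Equal, so N lies in the plane and all four are coplanar.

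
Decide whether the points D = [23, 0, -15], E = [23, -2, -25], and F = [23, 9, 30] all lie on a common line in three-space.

Yes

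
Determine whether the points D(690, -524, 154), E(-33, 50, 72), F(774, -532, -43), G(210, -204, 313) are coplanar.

No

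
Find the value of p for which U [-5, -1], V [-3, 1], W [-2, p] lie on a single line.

2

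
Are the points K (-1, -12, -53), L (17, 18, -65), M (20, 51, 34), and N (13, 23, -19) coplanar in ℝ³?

The four points are coplanar iff the 3×3 determinant with rows KL, KM, KN is zero.
Rows: (18, 30, -12), (21, 63, 87), (14, 35, 34).
Expanding along the first row: (18)(-903) − (30)(-504) + (-12)(-147) = 630.
Nonzero ⇒ not coplanar.

No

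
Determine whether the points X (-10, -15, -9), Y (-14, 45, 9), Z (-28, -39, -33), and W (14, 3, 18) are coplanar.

The four points are coplanar iff the 3×3 determinant with rows XY, XZ, XW is zero.
Rows: (-4, 60, 18), (-18, -24, -24), (24, 18, 27).
Expanding along the first row: (-4)(-216) − (60)(90) + (18)(252) = 0.
Zero determinant ⇒ coplanar.

Yes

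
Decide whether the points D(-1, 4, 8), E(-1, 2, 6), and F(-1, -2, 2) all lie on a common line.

Yes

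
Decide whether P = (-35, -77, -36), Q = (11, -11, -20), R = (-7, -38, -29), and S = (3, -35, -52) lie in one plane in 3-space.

With P as base: PQ = (46, 66, 16), PR = (28, 39, 7), PS = (38, 42, -16).
PR × PS = (-918, 714, -306).
PQ · (PR × PS) = 0.
The scalar triple product vanishes, so the four points are coplanar.

Yes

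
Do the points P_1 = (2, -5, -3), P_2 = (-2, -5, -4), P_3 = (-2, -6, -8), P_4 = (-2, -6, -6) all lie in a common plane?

A normal to the plane through P_1, P_2, P_3 is n = P_1P_2 × P_1P_3 = (-1, -16, 4).
The plane has equation n·P = 66. For P_4: n·P_4 = 74.
74 ≠ 66, so P_4 is off the plane.

No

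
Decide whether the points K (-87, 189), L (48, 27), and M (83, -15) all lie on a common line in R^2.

KL = (135, -162), KM = (170, -204).
Checking proportionality: KM = 34/27·KL, so the vectors are parallel and the points are collinear.

Yes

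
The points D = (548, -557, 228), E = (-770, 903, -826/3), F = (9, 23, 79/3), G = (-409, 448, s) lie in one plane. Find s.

-124

Coplanarity ⇔ det[DE; DF; DG] = 0.
Expanding, this is linear in s: (22500)s + (2790000) = 0.
So s = -124.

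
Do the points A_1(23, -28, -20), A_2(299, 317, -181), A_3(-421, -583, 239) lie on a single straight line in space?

Yes

A_1A_2 = (276, 345, -161), A_1A_3 = (-444, -555, 259).
Each component of A_1A_3 is -37/23 times the corresponding component of A_1A_2, so A_1A_3 = -37/23·A_1A_2 and the points are collinear.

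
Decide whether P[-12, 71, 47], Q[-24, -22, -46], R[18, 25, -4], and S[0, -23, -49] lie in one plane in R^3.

The four points are coplanar iff the 3×3 determinant with rows PQ, PR, PS is zero.
Rows: (-12, -93, -93), (30, -46, -51), (12, -94, -96).
Expanding along the first row: (-12)(-378) − (-93)(-2268) + (-93)(-2268) = 4536.
Nonzero ⇒ not coplanar.

No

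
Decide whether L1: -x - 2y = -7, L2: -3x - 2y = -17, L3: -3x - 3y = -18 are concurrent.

Yes

Intersecting L1 and L2: solving the 2×2 system gives (x, y) = (5, 1).
Substitute into L3: (-3)(5) + (-3)(1) = -18.
This equals -18, so (5, 1) lies on all three lines and they are concurrent.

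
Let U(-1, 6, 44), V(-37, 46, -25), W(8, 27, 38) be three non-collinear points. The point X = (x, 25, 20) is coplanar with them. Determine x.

A normal to the plane is n = UV × UW = (1209, -837, -1116).
X lies in the plane iff n · UX = 0.
This gives (1209)x + (12090) = 0, so x = -10.

-10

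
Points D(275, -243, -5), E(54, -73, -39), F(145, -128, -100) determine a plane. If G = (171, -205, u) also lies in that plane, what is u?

The plane through D, E, F has equation −12240x − 16575y − 3315z = 678300.
Substituting G: (-3315)u + (1304835) = 678300, so u = 189.

189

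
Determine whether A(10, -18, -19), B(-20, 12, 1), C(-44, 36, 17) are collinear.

AB = (-30, 30, 20), AC = (-54, 54, 36).
Each component of AC is 9/5 times the corresponding component of AB, so AC = 9/5·AB and the points are collinear.

Yes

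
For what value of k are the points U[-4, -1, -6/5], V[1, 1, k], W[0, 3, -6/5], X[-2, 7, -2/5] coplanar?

The points are coplanar iff UV · (UW × UX) = 0.
Expanding, this is linear in k: (24)k + (192/5) = 0.
So k = -8/5.

-8/5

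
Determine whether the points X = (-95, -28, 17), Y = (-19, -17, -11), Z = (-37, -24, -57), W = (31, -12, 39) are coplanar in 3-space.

No

The four points are coplanar iff the 3×3 determinant with rows XY, XZ, XW is zero.
Rows: (76, 11, -28), (58, 4, -74), (126, 16, 22).
Expanding along the first row: (76)(1272) − (11)(10600) + (-28)(424) = -31800.
Nonzero ⇒ not coplanar.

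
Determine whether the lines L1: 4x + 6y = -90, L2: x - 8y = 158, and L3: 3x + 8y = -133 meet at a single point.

No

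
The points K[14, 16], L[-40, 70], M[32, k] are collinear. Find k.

-2

The three points are collinear iff det[KL; KM] = 0.
This determinant is linear in k: (-54)k + (-108) = 0, so k = -2.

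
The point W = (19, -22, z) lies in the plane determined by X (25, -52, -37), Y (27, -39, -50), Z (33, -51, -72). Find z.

A normal to the plane is n = XY × XZ = (-442, -34, -102).
W lies in the plane iff n · XW = 0.
This gives (-102)z + (-2142) = 0, so z = -21.

-21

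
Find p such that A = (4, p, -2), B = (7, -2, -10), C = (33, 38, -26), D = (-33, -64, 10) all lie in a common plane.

-6

Coplanarity ⇔ det[AB; AC; AD] = 0.
Expanding, this is linear in p: (-120)p + (-720) = 0.
So p = -6.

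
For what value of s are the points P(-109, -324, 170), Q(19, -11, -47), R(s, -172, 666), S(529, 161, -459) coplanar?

-950

Normal to plane PQS: n = (-91632, -57934, -137614); plane equation n·X = 5364124.
Requiring n·R = 5364124: (-91632)s + (-81686276) = 5364124.
So s = -950.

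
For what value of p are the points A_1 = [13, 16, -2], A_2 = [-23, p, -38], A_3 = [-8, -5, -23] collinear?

-20

Collinearity requires A_1A_2 × A_1A_3 = 0; each component is linear in p.
The x-component gives (-21)p + (-420) = 0, so p = -20.
The remaining components then also vanish.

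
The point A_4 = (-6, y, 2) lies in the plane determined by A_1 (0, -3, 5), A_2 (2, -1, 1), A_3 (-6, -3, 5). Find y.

-3/2

Coplanarity requires A_1A_2 · (A_1A_3 × A_1A_4) = 0.
A_1A_2 = (2, 2, -4), A_1A_3 = (-6, 0, 0); the triple product is linear in y with coefficient 24 and constant term 36.
Setting it to zero: y = -3/2.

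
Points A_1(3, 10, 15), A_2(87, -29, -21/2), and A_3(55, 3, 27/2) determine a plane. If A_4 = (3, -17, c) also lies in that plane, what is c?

-15/2

A normal to the plane is n = A_1A_2 × A_1A_3 = (-120, -1200, 1440).
A_4 lies in the plane iff n · A_1A_4 = 0.
This gives (1440)c + (10800) = 0, so c = -15/2.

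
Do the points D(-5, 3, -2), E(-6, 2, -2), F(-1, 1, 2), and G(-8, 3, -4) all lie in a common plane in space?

With D as base: DE = (-1, -1, 0), DF = (4, -2, 4), DG = (-3, 0, -2).
DF × DG = (4, -4, -6).
DE · (DF × DG) = 0.
The scalar triple product vanishes, so the four points are coplanar.

Yes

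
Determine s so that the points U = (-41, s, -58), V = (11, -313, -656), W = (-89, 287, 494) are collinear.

Collinearity requires UV × UW = 0; each component is linear in s.
The x-component gives (-1150)s + (-1150) = 0, so s = -1.
The remaining components then also vanish.

-1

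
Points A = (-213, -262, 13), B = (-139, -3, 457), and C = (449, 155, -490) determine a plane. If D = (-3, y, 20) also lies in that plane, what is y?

A normal to the plane is n = AB × AC = (-315425, 331150, -140600).
D lies in the plane iff n · AD = 0.
This gives (331150)y + (19537850) = 0, so y = -59.

-59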